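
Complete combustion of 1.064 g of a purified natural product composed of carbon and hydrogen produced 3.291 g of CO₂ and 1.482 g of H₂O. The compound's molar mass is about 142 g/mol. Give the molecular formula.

C10H22

mol C = 3.291 g CO₂ ÷ 44.009 g/mol = 0.074780 mol
mol H = 2 × 1.482 g H₂O ÷ 18.015 g/mol = 0.16453 mol
Divide by the smallest (0.074780 mol): C 1.000, H 2.200
Multiplying each by 5 gives whole numbers: C 5.00, H 11.00
Empirical formula: C5H11
Empirical-formula mass = 71.14 g/mol; 142 ÷ 71.14 ≈ 2, so the molecular formula is C10H22.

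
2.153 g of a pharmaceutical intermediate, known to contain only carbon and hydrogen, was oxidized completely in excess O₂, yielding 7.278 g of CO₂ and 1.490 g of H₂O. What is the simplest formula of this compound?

CH

mol C = 7.278 g CO₂ ÷ 44.009 g/mol = 0.16538 mol
mol H = 2 × 1.490 g H₂O ÷ 18.015 g/mol = 0.16542 mol
Divide by the smallest (0.16538 mol): C 1.000, H 1.000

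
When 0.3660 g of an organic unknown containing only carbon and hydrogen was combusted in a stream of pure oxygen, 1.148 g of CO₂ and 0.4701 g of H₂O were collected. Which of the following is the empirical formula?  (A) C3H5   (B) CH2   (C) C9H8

mol C = 1.148 g CO₂ ÷ 44.009 g/mol = 0.026086 mol
mol H = 2 × 0.4701 g H₂O ÷ 18.015 g/mol = 0.052190 mol
Divide by the smallest (0.026086 mol): C 1.000, H 2.001

(B) CH2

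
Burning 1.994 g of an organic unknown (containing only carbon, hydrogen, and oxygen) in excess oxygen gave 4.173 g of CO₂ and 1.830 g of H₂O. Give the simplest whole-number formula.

C7H15O3

mol C = 4.173 g CO₂ ÷ 44.009 g/mol = 0.094822 mol
mol H = 2 × 1.830 g H₂O ÷ 18.015 g/mol = 0.20316 mol
mass O = 1.994 − (1.1389 + 0.20479) = 0.65031 g → mol O = 0.65031 ÷ 15.999 = 0.040647 mol
Divide by the smallest (0.040647 mol): C 2.333, H 4.998, O 1.000
Multiplying each by 3 gives whole numbers: C 7.00, H 14.99, O 3.00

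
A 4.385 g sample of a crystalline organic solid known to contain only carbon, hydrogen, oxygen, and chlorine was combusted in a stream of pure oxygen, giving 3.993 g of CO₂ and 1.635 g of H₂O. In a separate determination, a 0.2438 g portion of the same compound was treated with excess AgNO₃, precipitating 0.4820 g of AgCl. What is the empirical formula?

C3H6Cl2O2

mol C = 3.993 g CO₂ ÷ 44.009 g/mol = 0.090731 mol
mol H = 2 × 1.635 g H₂O ÷ 18.015 g/mol = 0.18152 mol
From the AgCl data: mol Cl per gram of compound = (0.4820 ÷ 143.318) ÷ 0.2438 = 0.013795 mol/g, so in the 4.385 g combustion sample mol Cl = 0.060490 mol
mass O = 4.385 − (1.0898 + 0.18297 + 2.1444) = 0.96789 g → mol O = 0.96789 ÷ 15.999 = 0.060497 mol
Divide by the smallest (0.060490 mol): C 1.500, H 3.001, Cl 1.000, O 1.000
Multiplying each by 2 gives whole numbers: C 3.00, H 6.00, Cl 2.00, O 2.00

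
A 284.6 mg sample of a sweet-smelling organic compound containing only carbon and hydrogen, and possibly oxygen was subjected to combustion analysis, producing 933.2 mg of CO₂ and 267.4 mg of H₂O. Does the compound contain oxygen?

no

mol C = 0.9332 g CO₂ ÷ 44.009 g/mol = 0.021205 mol
mol H = 2 × 0.2674 g H₂O ÷ 18.015 g/mol = 0.029686 mol
C and H together account for 0.28461 g — essentially the entire 0.2846 g sample — so the compound contains no oxygen.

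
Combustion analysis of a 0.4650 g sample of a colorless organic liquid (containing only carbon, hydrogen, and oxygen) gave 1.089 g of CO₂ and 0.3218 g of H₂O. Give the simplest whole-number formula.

mol C = 1.089 g CO₂ ÷ 44.009 g/mol = 0.024745 mol
mol H = 2 × 0.3218 g H₂O ÷ 18.015 g/mol = 0.035726 mol
mass O = 0.4650 − (0.29721 + 0.036012) = 0.13178 g → mol O = 0.13178 ÷ 15.999 = 0.0082366 mol
Divide by the smallest (0.0082366 mol): C 3.004, H 4.337, O 1.000
Multiplying each by 3 gives whole numbers: C 9.01, H 13.01, O 3.00

C9H13O3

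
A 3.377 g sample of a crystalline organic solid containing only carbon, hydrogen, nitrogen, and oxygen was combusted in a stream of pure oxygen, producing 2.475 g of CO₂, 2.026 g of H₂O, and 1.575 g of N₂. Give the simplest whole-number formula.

CH4N2O

mol C = 2.475 g CO₂ ÷ 44.009 g/mol = 0.056238 mol
mol H = 2 × 2.026 g H₂O ÷ 18.015 g/mol = 0.22492 mol
mol N = 2 × 1.575 g N₂ ÷ 28.014 g/mol = 0.11244 mol
mass O = 3.377 − (0.67548 + 0.22672 + 1.5750) = 0.89980 g → mol O = 0.89980 ÷ 15.999 = 0.056241 mol
Divide by the smallest (0.056238 mol): C 1.000, H 3.999, N 1.999, O 1.000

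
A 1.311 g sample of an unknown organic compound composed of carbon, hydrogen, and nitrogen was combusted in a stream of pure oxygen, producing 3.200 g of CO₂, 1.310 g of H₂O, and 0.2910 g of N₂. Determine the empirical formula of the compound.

mol C = 3.200 g CO₂ ÷ 44.009 g/mol = 0.072712 mol
mol H = 2 × 1.310 g H₂O ÷ 18.015 g/mol = 0.14543 mol
mol N = 2 × 0.2910 g N₂ ÷ 28.014 g/mol = 0.020775 mol
Divide by the smallest (0.020775 mol): C 3.500, H 7.000, N 1.000
Multiplying each by 2 gives whole numbers: C 7.00, H 14.00, N 2.00

C7H14N2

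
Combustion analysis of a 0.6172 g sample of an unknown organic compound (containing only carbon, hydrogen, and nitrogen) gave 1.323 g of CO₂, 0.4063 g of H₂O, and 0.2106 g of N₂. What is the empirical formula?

C2H3N

mol C = 1.323 g CO₂ ÷ 44.009 g/mol = 0.030062 mol
mol H = 2 × 0.4063 g H₂O ÷ 18.015 g/mol = 0.045107 mol
mol N = 2 × 0.2106 g N₂ ÷ 28.014 g/mol = 0.015035 mol
Divide by the smallest (0.015035 mol): C 1.999, H 3.000, N 1.000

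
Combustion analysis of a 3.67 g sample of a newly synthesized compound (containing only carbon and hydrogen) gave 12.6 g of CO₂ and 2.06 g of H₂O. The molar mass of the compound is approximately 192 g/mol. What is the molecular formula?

mol C = 12.6 g CO₂ ÷ 44.009 g/mol = 0.2863 mol
mol H = 2 × 2.06 g H₂O ÷ 18.015 g/mol = 0.2287 mol
Divide by the smallest (0.2287 mol): C 1.252, H 1.000
Multiplying each by 4 gives whole numbers: C 5.01, H 4.00
Empirical formula: C5H4
Empirical-formula mass = 64.09 g/mol; 192 ÷ 64.09 ≈ 3, so the molecular formula is C15H12.

C15H12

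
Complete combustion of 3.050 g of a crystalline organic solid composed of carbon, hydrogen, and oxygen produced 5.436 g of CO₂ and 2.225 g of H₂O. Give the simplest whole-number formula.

C3H6O2

mol C = 5.436 g CO₂ ÷ 44.009 g/mol = 0.12352 mol
mol H = 2 × 2.225 g H₂O ÷ 18.015 g/mol = 0.24702 mol
mass O = 3.050 − (1.4836 + 0.24899) = 1.3174 g → mol O = 1.3174 ÷ 15.999 = 0.082343 mol
Divide by the smallest (0.082343 mol): C 1.500, H 3.000, O 1.000
Multiplying each by 2 gives whole numbers: C 3.00, H 6.00, O 2.00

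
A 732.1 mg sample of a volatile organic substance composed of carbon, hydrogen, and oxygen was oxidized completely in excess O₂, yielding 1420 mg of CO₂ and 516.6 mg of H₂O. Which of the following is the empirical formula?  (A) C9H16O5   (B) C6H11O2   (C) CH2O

(A) C9H16O5

mol C = 1.420 g CO₂ ÷ 44.009 g/mol = 0.032266 mol
mol H = 2 × 0.5166 g H₂O ÷ 18.015 g/mol = 0.057352 mol
mass O = 0.7321 − (0.38755 + 0.057811) = 0.28674 g → mol O = 0.28674 ÷ 15.999 = 0.017922 mol
Divide by the smallest (0.017922 mol): C 1.800, H 3.200, O 1.000
Multiplying each by 5 gives whole numbers: C 9.00, H 16.00, O 5.00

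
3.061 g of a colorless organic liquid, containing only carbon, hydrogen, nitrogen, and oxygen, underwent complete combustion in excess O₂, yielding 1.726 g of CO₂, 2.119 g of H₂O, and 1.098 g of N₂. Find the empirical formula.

CH6N2O2

mol C = 1.726 g CO₂ ÷ 44.009 g/mol = 0.039219 mol
mol H = 2 × 2.119 g H₂O ÷ 18.015 g/mol = 0.23525 mol
mol N = 2 × 1.098 g N₂ ÷ 28.014 g/mol = 0.078389 mol
mass O = 3.061 − (0.47106 + 0.23713 + 1.0980) = 1.2548 g → mol O = 1.2548 ÷ 15.999 = 0.078430 mol
Divide by the smallest (0.039219 mol): C 1.000, H 5.998, N 1.999, O 2.000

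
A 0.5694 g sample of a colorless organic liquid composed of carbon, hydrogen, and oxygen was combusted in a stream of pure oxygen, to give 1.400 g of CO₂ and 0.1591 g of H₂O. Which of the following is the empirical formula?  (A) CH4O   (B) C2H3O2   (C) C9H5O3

mol C = 1.400 g CO₂ ÷ 44.009 g/mol = 0.031812 mol
mol H = 2 × 0.1591 g H₂O ÷ 18.015 g/mol = 0.017663 mol
mass O = 0.5694 − (0.38209 + 0.017804) = 0.16951 g → mol O = 0.16951 ÷ 15.999 = 0.010595 mol
Divide by the smallest (0.010595 mol): C 3.003, H 1.667, O 1.000
Multiplying each by 3 gives whole numbers: C 9.01, H 5.00, O 3.00

(C) C9H5O3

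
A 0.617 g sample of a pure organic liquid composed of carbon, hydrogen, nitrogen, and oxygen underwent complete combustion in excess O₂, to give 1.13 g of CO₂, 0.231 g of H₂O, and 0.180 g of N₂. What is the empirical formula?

mol C = 1.13 g CO₂ ÷ 44.009 g/mol = 0.02568 mol
mol H = 2 × 0.231 g H₂O ÷ 18.015 g/mol = 0.02565 mol
mol N = 2 × 0.180 g N₂ ÷ 28.014 g/mol = 0.01285 mol
mass O = 0.617 − (0.3084 + 0.02585 + 0.1800) = 0.1027 g → mol O = 0.1027 ÷ 15.999 = 0.006422 mol
Divide by the smallest (0.006422 mol): C 3.998, H 3.993, N 2.001, O 1.000

C4H4N2O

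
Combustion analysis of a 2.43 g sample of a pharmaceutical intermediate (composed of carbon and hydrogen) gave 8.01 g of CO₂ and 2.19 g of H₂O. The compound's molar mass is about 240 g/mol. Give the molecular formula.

mol C = 8.01 g CO₂ ÷ 44.009 g/mol = 0.1820 mol
mol H = 2 × 2.19 g H₂O ÷ 18.015 g/mol = 0.2431 mol
Divide by the smallest (0.1820 mol): C 1.000, H 1.336
Multiplying each by 3 gives whole numbers: C 3.00, H 4.01
Empirical formula: C3H4
Empirical-formula mass = 40.06 g/mol; 240 ÷ 40.06 ≈ 6, so the molecular formula is C18H24.

C18H24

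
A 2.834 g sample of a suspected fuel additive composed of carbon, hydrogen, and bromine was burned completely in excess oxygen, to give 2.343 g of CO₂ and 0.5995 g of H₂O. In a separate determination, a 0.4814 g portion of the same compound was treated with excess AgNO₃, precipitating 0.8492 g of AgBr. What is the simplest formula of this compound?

mol C = 2.343 g CO₂ ÷ 44.009 g/mol = 0.053239 mol
mol H = 2 × 0.5995 g H₂O ÷ 18.015 g/mol = 0.066556 mol
From the AgBr data: mol Br per gram of compound = (0.8492 ÷ 187.772) ÷ 0.4814 = 0.0093945 mol/g, so in the 2.834 g combustion sample mol Br = 0.026624 mol
Divide by the smallest (0.026624 mol): C 2.000, H 2.500, Br 1.000
Multiplying each by 2 gives whole numbers: C 4.00, H 5.00, Br 2.00

C4H5Br2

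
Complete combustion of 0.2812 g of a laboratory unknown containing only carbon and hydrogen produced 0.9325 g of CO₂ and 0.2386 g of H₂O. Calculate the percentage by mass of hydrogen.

9.50%

mol C = 0.9325 g CO₂ ÷ 44.009 g/mol = 0.021189 mol
mol H = 2 × 0.2386 g H₂O ÷ 18.015 g/mol = 0.026489 mol
mass % H = 0.026701 g ÷ 0.2812 g × 100%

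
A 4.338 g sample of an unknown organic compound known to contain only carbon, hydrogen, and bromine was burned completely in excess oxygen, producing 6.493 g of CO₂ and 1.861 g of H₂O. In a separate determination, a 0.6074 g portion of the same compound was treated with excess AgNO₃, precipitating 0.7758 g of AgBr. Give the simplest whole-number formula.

mol C = 6.493 g CO₂ ÷ 44.009 g/mol = 0.14754 mol
mol H = 2 × 1.861 g H₂O ÷ 18.015 g/mol = 0.20661 mol
From the AgBr data: mol Br per gram of compound = (0.7758 ÷ 187.772) ÷ 0.6074 = 0.0068021 mol/g, so in the 4.338 g combustion sample mol Br = 0.029508 mol
Divide by the smallest (0.029508 mol): C 5.000, H 7.002, Br 1.000

C5H7Br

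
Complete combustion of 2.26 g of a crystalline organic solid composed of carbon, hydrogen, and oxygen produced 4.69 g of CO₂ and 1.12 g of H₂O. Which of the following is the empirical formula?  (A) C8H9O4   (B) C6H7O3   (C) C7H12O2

mol C = 4.69 g CO₂ ÷ 44.009 g/mol = 0.1066 mol
mol H = 2 × 1.12 g H₂O ÷ 18.015 g/mol = 0.1243 mol
mass O = 2.26 − (1.280 + 0.1253) = 0.8547 g → mol O = 0.8547 ÷ 15.999 = 0.05342 mol
Divide by the smallest (0.05342 mol): C 1.995, H 2.328, O 1.000
Multiplying each by 3 gives whole numbers: C 5.98, H 6.98, O 3.00

(B) C6H7O3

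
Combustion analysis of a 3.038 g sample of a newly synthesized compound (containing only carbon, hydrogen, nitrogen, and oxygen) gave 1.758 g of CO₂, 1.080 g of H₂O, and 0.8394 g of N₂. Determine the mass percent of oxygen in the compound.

mol C = 1.758 g CO₂ ÷ 44.009 g/mol = 0.039946 mol
mol H = 2 × 1.080 g H₂O ÷ 18.015 g/mol = 0.11990 mol
mol N = 2 × 0.8394 g N₂ ÷ 28.014 g/mol = 0.059927 mol
mass O = 3.038 − (0.47980 + 0.12086 + 0.83940) = 1.5979 g → mol O = 1.5979 ÷ 15.999 = 0.099878 mol
mass % O = 1.5979 g ÷ 3.038 g × 100%

52.60%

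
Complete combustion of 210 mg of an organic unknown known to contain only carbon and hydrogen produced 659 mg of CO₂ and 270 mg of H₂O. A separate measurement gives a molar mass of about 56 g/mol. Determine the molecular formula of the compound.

C4H8

mol C = 0.659 g CO₂ ÷ 44.009 g/mol = 0.01497 mol
mol H = 2 × 0.270 g H₂O ÷ 18.015 g/mol = 0.02998 mol
Divide by the smallest (0.01497 mol): C 1.000, H 2.002
Empirical formula: CH2
Empirical-formula mass = 14.03 g/mol; 56 ÷ 14.03 ≈ 4, so the molecular formula is C4H8.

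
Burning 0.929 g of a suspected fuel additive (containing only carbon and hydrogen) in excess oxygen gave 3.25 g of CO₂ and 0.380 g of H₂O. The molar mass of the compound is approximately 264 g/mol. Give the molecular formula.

C21H12

mol C = 3.25 g CO₂ ÷ 44.009 g/mol = 0.07385 mol
mol H = 2 × 0.380 g H₂O ÷ 18.015 g/mol = 0.04219 mol
Divide by the smallest (0.04219 mol): C 1.751, H 1.000
Multiplying each by 4 gives whole numbers: C 7.00, H 4.00
Empirical formula: C7H4
Empirical-formula mass = 88.11 g/mol; 264 ÷ 88.11 ≈ 3, so the molecular formula is C21H12.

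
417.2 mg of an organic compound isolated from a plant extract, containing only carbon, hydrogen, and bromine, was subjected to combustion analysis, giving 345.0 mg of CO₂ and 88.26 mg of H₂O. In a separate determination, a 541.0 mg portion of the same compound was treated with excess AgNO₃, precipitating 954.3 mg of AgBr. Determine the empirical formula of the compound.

C4H5Br2

mol C = 0.3450 g CO₂ ÷ 44.009 g/mol = 0.0078393 mol
mol H = 2 × 0.08826 g H₂O ÷ 18.015 g/mol = 0.0097985 mol
From the AgBr data: mol Br per gram of compound = (0.9543 ÷ 187.772) ÷ 0.5410 = 0.0093941 mol/g, so in the 0.4172 g combustion sample mol Br = 0.0039192 mol
Divide by the smallest (0.0039192 mol): C 2.000, H 2.500, Br 1.000
Multiplying each by 2 gives whole numbers: C 4.00, H 5.00, Br 2.00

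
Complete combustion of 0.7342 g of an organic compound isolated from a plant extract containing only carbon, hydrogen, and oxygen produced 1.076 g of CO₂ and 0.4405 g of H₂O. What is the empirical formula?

mol C = 1.076 g CO₂ ÷ 44.009 g/mol = 0.024450 mol
mol H = 2 × 0.4405 g H₂O ÷ 18.015 g/mol = 0.048904 mol
mass O = 0.7342 − (0.29366 + 0.049295) = 0.39124 g → mol O = 0.39124 ÷ 15.999 = 0.024454 mol
Divide by the smallest (0.024450 mol): C 1.000, H 2.000, O 1.000

CH2O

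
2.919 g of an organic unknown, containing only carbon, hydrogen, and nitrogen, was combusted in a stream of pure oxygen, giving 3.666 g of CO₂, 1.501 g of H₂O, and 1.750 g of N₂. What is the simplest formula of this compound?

C2H4N3

mol C = 3.666 g CO₂ ÷ 44.009 g/mol = 0.083301 mol
mol H = 2 × 1.501 g H₂O ÷ 18.015 g/mol = 0.16664 mol
mol N = 2 × 1.750 g N₂ ÷ 28.014 g/mol = 0.12494 mol
Divide by the smallest (0.083301 mol): C 1.000, H 2.000, N 1.500
Multiplying each by 2 gives whole numbers: C 2.00, H 4.00, N 3.00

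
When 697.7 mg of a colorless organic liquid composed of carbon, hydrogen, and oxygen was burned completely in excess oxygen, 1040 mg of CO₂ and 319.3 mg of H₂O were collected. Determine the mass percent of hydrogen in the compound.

5.12%

mol C = 1.040 g CO₂ ÷ 44.009 g/mol = 0.023632 mol
mol H = 2 × 0.3193 g H₂O ÷ 18.015 g/mol = 0.035448 mol
mass O = 0.6977 − (0.28384 + 0.035732) = 0.37813 g → mol O = 0.37813 ÷ 15.999 = 0.023635 mol
mass % H = 0.035732 g ÷ 0.6977 g × 100%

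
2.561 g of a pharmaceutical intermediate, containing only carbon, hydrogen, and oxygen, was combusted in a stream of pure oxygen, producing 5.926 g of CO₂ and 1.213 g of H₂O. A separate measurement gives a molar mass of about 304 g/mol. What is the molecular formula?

C16H16O6

mol C = 5.926 g CO₂ ÷ 44.009 g/mol = 0.13465 mol
mol H = 2 × 1.213 g H₂O ÷ 18.015 g/mol = 0.13467 mol
mass O = 2.561 − (1.6173 + 0.13574) = 0.80792 g → mol O = 0.80792 ÷ 15.999 = 0.050498 mol
Divide by the smallest (0.050498 mol): C 2.667, H 2.667, O 1.000
Multiplying each by 3 gives whole numbers: C 8.00, H 8.00, O 3.00
Empirical formula: C8H8O3
Empirical-formula mass = 152.15 g/mol; 304 ÷ 152.15 ≈ 2, so the molecular formula is C16H16O6.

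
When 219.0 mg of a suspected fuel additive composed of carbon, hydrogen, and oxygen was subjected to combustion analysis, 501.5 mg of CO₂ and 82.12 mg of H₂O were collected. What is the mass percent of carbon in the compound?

mol C = 0.5015 g CO₂ ÷ 44.009 g/mol = 0.011395 mol
mol H = 2 × 0.08212 g H₂O ÷ 18.015 g/mol = 0.0091168 mol
mass O = 0.2190 − (0.13687 + 0.0091898) = 0.072940 g → mol O = 0.072940 ÷ 15.999 = 0.0045590 mol
mass % C = 0.13687 g ÷ 0.2190 g × 100%

62.50%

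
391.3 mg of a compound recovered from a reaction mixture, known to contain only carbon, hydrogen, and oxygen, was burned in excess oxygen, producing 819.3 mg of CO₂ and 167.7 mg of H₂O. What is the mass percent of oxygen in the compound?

38.06%

mol C = 0.8193 g CO₂ ÷ 44.009 g/mol = 0.018617 mol
mol H = 2 × 0.1677 g H₂O ÷ 18.015 g/mol = 0.018618 mol
mass O = 0.3913 − (0.22360 + 0.018767) = 0.14893 g → mol O = 0.14893 ÷ 15.999 = 0.0093086 mol
mass % O = 0.14893 g ÷ 0.3913 g × 100%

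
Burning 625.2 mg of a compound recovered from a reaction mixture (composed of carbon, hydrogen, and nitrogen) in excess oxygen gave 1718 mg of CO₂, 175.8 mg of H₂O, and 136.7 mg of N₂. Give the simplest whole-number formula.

C4H2N

mol C = 1.718 g CO₂ ÷ 44.009 g/mol = 0.039037 mol
mol H = 2 × 0.1758 g H₂O ÷ 18.015 g/mol = 0.019517 mol
mol N = 2 × 0.1367 g N₂ ÷ 28.014 g/mol = 0.0097594 mol
Divide by the smallest (0.0097594 mol): C 4.000, H 2.000, N 1.000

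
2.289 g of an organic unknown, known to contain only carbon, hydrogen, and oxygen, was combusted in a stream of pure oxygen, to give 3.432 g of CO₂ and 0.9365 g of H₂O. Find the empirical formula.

C3H4O3

mol C = 3.432 g CO₂ ÷ 44.009 g/mol = 0.077984 mol
mol H = 2 × 0.9365 g H₂O ÷ 18.015 g/mol = 0.10397 mol
mass O = 2.289 − (0.93667 + 0.10480) = 1.2475 g → mol O = 1.2475 ÷ 15.999 = 0.077976 mol
Divide by the smallest (0.077976 mol): C 1.000, H 1.333, O 1.000
Multiplying each by 3 gives whole numbers: C 3.00, H 4.00, O 3.00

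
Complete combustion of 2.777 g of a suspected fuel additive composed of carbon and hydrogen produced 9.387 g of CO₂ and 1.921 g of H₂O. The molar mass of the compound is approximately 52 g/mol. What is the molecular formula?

mol C = 9.387 g CO₂ ÷ 44.009 g/mol = 0.21330 mol
mol H = 2 × 1.921 g H₂O ÷ 18.015 g/mol = 0.21327 mol
Divide by the smallest (0.21327 mol): C 1.000, H 1.000
Empirical formula: CH
Empirical-formula mass = 13.02 g/mol; 52 ÷ 13.02 ≈ 4, so the molecular formula is C4H4.

C4H4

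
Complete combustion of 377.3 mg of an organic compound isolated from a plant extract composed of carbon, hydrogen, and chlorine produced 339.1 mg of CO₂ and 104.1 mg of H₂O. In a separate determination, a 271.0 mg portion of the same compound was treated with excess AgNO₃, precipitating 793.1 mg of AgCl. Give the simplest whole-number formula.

C2H3Cl2

mol C = 0.3391 g CO₂ ÷ 44.009 g/mol = 0.0077052 mol
mol H = 2 × 0.1041 g H₂O ÷ 18.015 g/mol = 0.011557 mol
From the AgCl data: mol Cl per gram of compound = (0.7931 ÷ 143.318) ÷ 0.2710 = 0.020420 mol/g, so in the 0.3773 g combustion sample mol Cl = 0.0077045 mol
Divide by the smallest (0.0077045 mol): C 1.000, H 1.500, Cl 1.000
Multiplying each by 2 gives whole numbers: C 2.00, H 3.00, Cl 2.00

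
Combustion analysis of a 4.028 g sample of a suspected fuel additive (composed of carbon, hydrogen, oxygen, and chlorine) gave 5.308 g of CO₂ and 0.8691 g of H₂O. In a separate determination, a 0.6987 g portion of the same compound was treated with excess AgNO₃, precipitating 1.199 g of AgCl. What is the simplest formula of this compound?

C5H4Cl2O2

mol C = 5.308 g CO₂ ÷ 44.009 g/mol = 0.12061 mol
mol H = 2 × 0.8691 g H₂O ÷ 18.015 g/mol = 0.096486 mol
From the AgCl data: mol Cl per gram of compound = (1.199 ÷ 143.318) ÷ 0.6987 = 0.011974 mol/g, so in the 4.028 g combustion sample mol Cl = 0.048230 mol
mass O = 4.028 − (1.4487 + 0.097258 + 1.7098) = 0.77232 g → mol O = 0.77232 ÷ 15.999 = 0.048273 mol
Divide by the smallest (0.048230 mol): C 2.501, H 2.001, Cl 1.000, O 1.001
Multiplying each by 2 gives whole numbers: C 5.00, H 4.00, Cl 2.00, O 2.00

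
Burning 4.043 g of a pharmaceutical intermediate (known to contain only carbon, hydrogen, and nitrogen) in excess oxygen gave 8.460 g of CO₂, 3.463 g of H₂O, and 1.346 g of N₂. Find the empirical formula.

mol C = 8.460 g CO₂ ÷ 44.009 g/mol = 0.19223 mol
mol H = 2 × 3.463 g H₂O ÷ 18.015 g/mol = 0.38446 mol
mol N = 2 × 1.346 g N₂ ÷ 28.014 g/mol = 0.096095 mol
Divide by the smallest (0.096095 mol): C 2.000, H 4.001, N 1.000

C2H4N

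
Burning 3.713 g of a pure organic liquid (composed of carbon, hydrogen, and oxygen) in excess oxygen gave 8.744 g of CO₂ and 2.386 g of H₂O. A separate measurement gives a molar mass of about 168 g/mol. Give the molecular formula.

mol C = 8.744 g CO₂ ÷ 44.009 g/mol = 0.19869 mol
mol H = 2 × 2.386 g H₂O ÷ 18.015 g/mol = 0.26489 mol
mass O = 3.713 − (2.3864 + 0.26701) = 1.0596 g → mol O = 1.0596 ÷ 15.999 = 0.066227 mol
Divide by the smallest (0.066227 mol): C 3.000, H 4.000, O 1.000
Empirical formula: C3H4O
Empirical-formula mass = 56.06 g/mol; 168 ÷ 56.06 ≈ 3, so the molecular formula is C9H12O3.

C9H12O3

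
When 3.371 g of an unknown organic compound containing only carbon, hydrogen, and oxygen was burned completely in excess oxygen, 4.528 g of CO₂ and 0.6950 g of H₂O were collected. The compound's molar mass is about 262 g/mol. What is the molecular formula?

C8H6O10

mol C = 4.528 g CO₂ ÷ 44.009 g/mol = 0.10289 mol
mol H = 2 × 0.6950 g H₂O ÷ 18.015 g/mol = 0.077158 mol
mass O = 3.371 − (1.2358 + 0.077775) = 2.0574 g → mol O = 2.0574 ÷ 15.999 = 0.12860 mol
Divide by the smallest (0.077158 mol): C 1.333, H 1.000, O 1.667
Multiplying each by 3 gives whole numbers: C 4.00, H 3.00, O 5.00
Empirical formula: C4H3O5
Empirical-formula mass = 131.06 g/mol; 262 ÷ 131.06 ≈ 2, so the molecular formula is C8H6O10.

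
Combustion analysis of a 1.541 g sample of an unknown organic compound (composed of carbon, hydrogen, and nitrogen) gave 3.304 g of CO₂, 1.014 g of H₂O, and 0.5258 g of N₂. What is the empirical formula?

C2H3N

mol C = 3.304 g CO₂ ÷ 44.009 g/mol = 0.075076 mol
mol H = 2 × 1.014 g H₂O ÷ 18.015 g/mol = 0.11257 mol
mol N = 2 × 0.5258 g N₂ ÷ 28.014 g/mol = 0.037538 mol
Divide by the smallest (0.037538 mol): C 2.000, H 2.999, N 1.000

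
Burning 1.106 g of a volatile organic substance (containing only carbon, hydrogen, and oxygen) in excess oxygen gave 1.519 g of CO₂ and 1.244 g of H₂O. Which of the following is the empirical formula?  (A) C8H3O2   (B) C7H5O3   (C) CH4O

(C) CH4O

mol C = 1.519 g CO₂ ÷ 44.009 g/mol = 0.034516 mol
mol H = 2 × 1.244 g H₂O ÷ 18.015 g/mol = 0.13811 mol
mass O = 1.106 − (0.41457 + 0.13921) = 0.55222 g → mol O = 0.55222 ÷ 15.999 = 0.034516 mol
Divide by the smallest (0.034516 mol): C 1.000, H 4.001, O 1.000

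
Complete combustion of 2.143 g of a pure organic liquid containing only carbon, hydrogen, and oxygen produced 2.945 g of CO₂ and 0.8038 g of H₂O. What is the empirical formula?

C6H8O7

mol C = 2.945 g CO₂ ÷ 44.009 g/mol = 0.066918 mol
mol H = 2 × 0.8038 g H₂O ÷ 18.015 g/mol = 0.089237 mol
mass O = 2.143 − (0.80375 + 0.089951) = 1.2493 g → mol O = 1.2493 ÷ 15.999 = 0.078086 mol
Divide by the smallest (0.066918 mol): C 1.000, H 1.334, O 1.167
Multiplying each by 6 gives whole numbers: C 6.00, H 8.00, O 7.00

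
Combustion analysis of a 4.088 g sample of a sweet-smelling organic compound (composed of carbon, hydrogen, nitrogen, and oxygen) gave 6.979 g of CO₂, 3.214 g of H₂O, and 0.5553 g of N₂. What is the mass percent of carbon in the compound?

mol C = 6.979 g CO₂ ÷ 44.009 g/mol = 0.15858 mol
mol H = 2 × 3.214 g H₂O ÷ 18.015 g/mol = 0.35681 mol
mol N = 2 × 0.5553 g N₂ ÷ 28.014 g/mol = 0.039644 mol
mass O = 4.088 − (1.9047 + 0.35967 + 0.55530) = 1.2683 g → mol O = 1.2683 ÷ 15.999 = 0.079275 mol
mass % C = 1.9047 g ÷ 4.088 g × 100%

46.59%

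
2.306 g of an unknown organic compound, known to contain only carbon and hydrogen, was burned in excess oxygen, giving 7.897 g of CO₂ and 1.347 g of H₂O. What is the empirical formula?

mol C = 7.897 g CO₂ ÷ 44.009 g/mol = 0.17944 mol
mol H = 2 × 1.347 g H₂O ÷ 18.015 g/mol = 0.14954 mol
Divide by the smallest (0.14954 mol): C 1.200, H 1.000
Multiplying each by 5 gives whole numbers: C 6.00, H 5.00

C6H5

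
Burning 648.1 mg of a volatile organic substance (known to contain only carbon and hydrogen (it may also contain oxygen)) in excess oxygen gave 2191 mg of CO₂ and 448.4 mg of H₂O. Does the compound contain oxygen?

mol C = 2.191 g CO₂ ÷ 44.009 g/mol = 0.049785 mol
mol H = 2 × 0.4484 g H₂O ÷ 18.015 g/mol = 0.049781 mol
C and H together account for 0.64815 g — essentially the entire 0.6481 g sample — so the compound contains no oxygen.

no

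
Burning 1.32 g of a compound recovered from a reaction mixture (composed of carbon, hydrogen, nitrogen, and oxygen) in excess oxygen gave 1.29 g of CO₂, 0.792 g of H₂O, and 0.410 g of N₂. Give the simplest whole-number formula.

mol C = 1.29 g CO₂ ÷ 44.009 g/mol = 0.02931 mol
mol H = 2 × 0.792 g H₂O ÷ 18.015 g/mol = 0.08793 mol
mol N = 2 × 0.410 g N₂ ÷ 28.014 g/mol = 0.02927 mol
mass O = 1.32 − (0.3521 + 0.08863 + 0.4100) = 0.4693 g → mol O = 0.4693 ÷ 15.999 = 0.02933 mol
Divide by the smallest (0.02927 mol): C 1.001, H 3.004, N 1.000, O 1.002

CH3NO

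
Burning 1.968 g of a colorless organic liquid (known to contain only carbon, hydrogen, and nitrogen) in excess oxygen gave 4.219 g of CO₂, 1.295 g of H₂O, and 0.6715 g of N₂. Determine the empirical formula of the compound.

mol C = 4.219 g CO₂ ÷ 44.009 g/mol = 0.095867 mol
mol H = 2 × 1.295 g H₂O ÷ 18.015 g/mol = 0.14377 mol
mol N = 2 × 0.6715 g N₂ ÷ 28.014 g/mol = 0.047940 mol
Divide by the smallest (0.047940 mol): C 2.000, H 2.999, N 1.000

C2H3N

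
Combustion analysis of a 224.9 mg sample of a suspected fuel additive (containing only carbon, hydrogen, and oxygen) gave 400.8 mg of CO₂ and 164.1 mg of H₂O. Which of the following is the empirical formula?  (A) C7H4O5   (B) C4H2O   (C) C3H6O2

(C) C3H6O2

mol C = 0.4008 g CO₂ ÷ 44.009 g/mol = 0.0091072 mol
mol H = 2 × 0.1641 g H₂O ÷ 18.015 g/mol = 0.018218 mol
mass O = 0.2249 − (0.10939 + 0.018364) = 0.097149 g → mol O = 0.097149 ÷ 15.999 = 0.0060722 mol
Divide by the smallest (0.0060722 mol): C 1.500, H 3.000, O 1.000
Multiplying each by 2 gives whole numbers: C 3.00, H 6.00, O 2.00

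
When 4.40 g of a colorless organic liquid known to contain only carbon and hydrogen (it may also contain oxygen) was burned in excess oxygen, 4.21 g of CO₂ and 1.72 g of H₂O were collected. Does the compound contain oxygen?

yes

mol C = 4.21 g CO₂ ÷ 44.009 g/mol = 0.09566 mol
mol H = 2 × 1.72 g H₂O ÷ 18.015 g/mol = 0.1910 mol
C and H account for only 1.341 g of the 4.40 g sample; the remaining 3.059 g must be oxygen.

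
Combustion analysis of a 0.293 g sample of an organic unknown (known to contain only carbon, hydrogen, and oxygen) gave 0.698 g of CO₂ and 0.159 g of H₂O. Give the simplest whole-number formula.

C9H10O3

mol C = 0.698 g CO₂ ÷ 44.009 g/mol = 0.01586 mol
mol H = 2 × 0.159 g H₂O ÷ 18.015 g/mol = 0.01765 mol
mass O = 0.293 − (0.1905 + 0.01779) = 0.08471 g → mol O = 0.08471 ÷ 15.999 = 0.005295 mol
Divide by the smallest (0.005295 mol): C 2.996, H 3.334, O 1.000
Multiplying each by 3 gives whole numbers: C 8.99, H 10.00, O 3.00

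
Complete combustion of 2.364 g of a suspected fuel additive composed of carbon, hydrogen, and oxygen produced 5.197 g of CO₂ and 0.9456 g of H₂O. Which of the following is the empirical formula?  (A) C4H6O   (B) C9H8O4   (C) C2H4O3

(B) C9H8O4

mol C = 5.197 g CO₂ ÷ 44.009 g/mol = 0.11809 mol
mol H = 2 × 0.9456 g H₂O ÷ 18.015 g/mol = 0.10498 mol
mass O = 2.364 − (1.4184 + 0.10582) = 0.83981 g → mol O = 0.83981 ÷ 15.999 = 0.052491 mol
Divide by the smallest (0.052491 mol): C 2.250, H 2.000, O 1.000
Multiplying each by 4 gives whole numbers: C 9.00, H 8.00, O 4.00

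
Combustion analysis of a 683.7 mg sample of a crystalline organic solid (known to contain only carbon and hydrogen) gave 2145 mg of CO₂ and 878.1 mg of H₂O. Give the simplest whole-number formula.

CH2

mol C = 2.145 g CO₂ ÷ 44.009 g/mol = 0.048740 mol
mol H = 2 × 0.8781 g H₂O ÷ 18.015 g/mol = 0.097485 mol
Divide by the smallest (0.048740 mol): C 1.000, H 2.000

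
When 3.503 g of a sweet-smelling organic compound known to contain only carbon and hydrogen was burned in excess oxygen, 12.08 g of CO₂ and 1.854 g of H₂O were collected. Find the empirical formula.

C4H3

mol C = 12.08 g CO₂ ÷ 44.009 g/mol = 0.27449 mol
mol H = 2 × 1.854 g H₂O ÷ 18.015 g/mol = 0.20583 mol
Divide by the smallest (0.20583 mol): C 1.334, H 1.000
Multiplying each by 3 gives whole numbers: C 4.00, H 3.00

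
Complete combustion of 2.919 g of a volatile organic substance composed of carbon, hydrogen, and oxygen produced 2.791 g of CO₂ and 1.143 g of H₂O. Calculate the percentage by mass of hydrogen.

4.38%

mol C = 2.791 g CO₂ ÷ 44.009 g/mol = 0.063419 mol
mol H = 2 × 1.143 g H₂O ÷ 18.015 g/mol = 0.12689 mol
mass O = 2.919 − (0.76172 + 0.12791) = 2.0294 g → mol O = 2.0294 ÷ 15.999 = 0.12684 mol
mass % H = 0.12791 g ÷ 2.919 g × 100%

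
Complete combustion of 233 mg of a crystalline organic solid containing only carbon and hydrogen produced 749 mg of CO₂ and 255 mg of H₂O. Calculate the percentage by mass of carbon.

mol C = 0.749 g CO₂ ÷ 44.009 g/mol = 0.01702 mol
mol H = 2 × 0.255 g H₂O ÷ 18.015 g/mol = 0.02831 mol
mass % C = 0.2044 g ÷ 0.233 g × 100%

87.7%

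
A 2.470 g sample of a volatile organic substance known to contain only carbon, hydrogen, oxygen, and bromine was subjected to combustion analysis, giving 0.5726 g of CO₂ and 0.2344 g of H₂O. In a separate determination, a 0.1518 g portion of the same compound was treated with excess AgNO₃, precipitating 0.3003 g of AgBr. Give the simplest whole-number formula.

CH2Br2O

mol C = 0.5726 g CO₂ ÷ 44.009 g/mol = 0.013011 mol
mol H = 2 × 0.2344 g H₂O ÷ 18.015 g/mol = 0.026023 mol
From the AgBr data: mol Br per gram of compound = (0.3003 ÷ 187.772) ÷ 0.1518 = 0.010535 mol/g, so in the 2.470 g combustion sample mol Br = 0.026023 mol
mass O = 2.470 − (0.15627 + 0.026231 + 2.0793) = 0.20819 g → mol O = 0.20819 ÷ 15.999 = 0.013013 mol
Divide by the smallest (0.013011 mol): C 1.000, H 2.000, Br 2.000, O 1.000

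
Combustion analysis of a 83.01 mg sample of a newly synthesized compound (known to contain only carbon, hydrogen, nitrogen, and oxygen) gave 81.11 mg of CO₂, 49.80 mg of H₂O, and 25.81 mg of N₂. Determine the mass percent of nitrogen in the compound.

mol C = 0.08111 g CO₂ ÷ 44.009 g/mol = 0.0018430 mol
mol H = 2 × 0.04980 g H₂O ÷ 18.015 g/mol = 0.0055287 mol
mol N = 2 × 0.02581 g N₂ ÷ 28.014 g/mol = 0.0018427 mol
mass O = 0.08301 − (0.022137 + 0.0055730 + 0.025810) = 0.029490 g → mol O = 0.029490 ÷ 15.999 = 0.0018433 mol
mass % N = 0.025810 g ÷ 0.08301 g × 100%

31.09%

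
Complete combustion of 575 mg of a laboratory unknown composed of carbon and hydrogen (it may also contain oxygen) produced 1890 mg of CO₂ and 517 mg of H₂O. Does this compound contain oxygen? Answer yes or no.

mol C = 1.89 g CO₂ ÷ 44.009 g/mol = 0.04295 mol
mol H = 2 × 0.517 g H₂O ÷ 18.015 g/mol = 0.05740 mol
C and H together account for 0.5737 g — essentially the entire 0.575 g sample — so the compound contains no oxygen.

no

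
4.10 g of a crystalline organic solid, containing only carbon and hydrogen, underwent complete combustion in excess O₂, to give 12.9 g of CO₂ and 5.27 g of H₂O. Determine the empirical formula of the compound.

mol C = 12.9 g CO₂ ÷ 44.009 g/mol = 0.2931 mol
mol H = 2 × 5.27 g H₂O ÷ 18.015 g/mol = 0.5851 mol
Divide by the smallest (0.2931 mol): C 1.000, H 1.996

CH2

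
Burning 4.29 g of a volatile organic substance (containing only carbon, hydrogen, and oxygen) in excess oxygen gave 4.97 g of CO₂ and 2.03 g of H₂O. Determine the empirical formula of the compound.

C2H4O3

mol C = 4.97 g CO₂ ÷ 44.009 g/mol = 0.1129 mol
mol H = 2 × 2.03 g H₂O ÷ 18.015 g/mol = 0.2254 mol
mass O = 4.29 − (1.356 + 0.2272) = 2.706 g → mol O = 2.706 ÷ 15.999 = 0.1692 mol
Divide by the smallest (0.1129 mol): C 1.000, H 1.996, O 1.498
Multiplying each by 2 gives whole numbers: C 2.00, H 3.99, O 3.00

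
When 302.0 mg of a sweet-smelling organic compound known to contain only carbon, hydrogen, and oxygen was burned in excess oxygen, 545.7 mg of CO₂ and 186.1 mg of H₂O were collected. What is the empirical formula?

mol C = 0.5457 g CO₂ ÷ 44.009 g/mol = 0.012400 mol
mol H = 2 × 0.1861 g H₂O ÷ 18.015 g/mol = 0.020661 mol
mass O = 0.3020 − (0.14893 + 0.020826) = 0.13224 g → mol O = 0.13224 ÷ 15.999 = 0.0082656 mol
Divide by the smallest (0.0082656 mol): C 1.500, H 2.500, O 1.000
Multiplying each by 2 gives whole numbers: C 3.00, H 5.00, O 2.00

C3H5O2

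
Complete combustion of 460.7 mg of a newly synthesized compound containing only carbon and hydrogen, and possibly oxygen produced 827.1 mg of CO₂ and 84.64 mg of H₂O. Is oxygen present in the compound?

mol C = 0.8271 g CO₂ ÷ 44.009 g/mol = 0.018794 mol
mol H = 2 × 0.08464 g H₂O ÷ 18.015 g/mol = 0.0093966 mol
C and H account for only 0.23521 g of the 0.4607 g sample; the remaining 0.22549 g must be oxygen.

yes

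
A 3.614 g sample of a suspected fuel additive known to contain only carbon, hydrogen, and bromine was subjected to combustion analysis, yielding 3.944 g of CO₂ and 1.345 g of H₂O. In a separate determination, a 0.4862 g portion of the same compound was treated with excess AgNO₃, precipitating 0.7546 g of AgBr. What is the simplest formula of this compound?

C3H5Br

mol C = 3.944 g CO₂ ÷ 44.009 g/mol = 0.089618 mol
mol H = 2 × 1.345 g H₂O ÷ 18.015 g/mol = 0.14932 mol
From the AgBr data: mol Br per gram of compound = (0.7546 ÷ 187.772) ÷ 0.4862 = 0.0082655 mol/g, so in the 3.614 g combustion sample mol Br = 0.029872 mol
Divide by the smallest (0.029872 mol): C 3.000, H 4.999, Br 1.000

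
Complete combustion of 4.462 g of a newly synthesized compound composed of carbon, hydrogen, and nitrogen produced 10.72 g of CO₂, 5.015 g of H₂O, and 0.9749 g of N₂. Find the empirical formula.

C7H16N2

mol C = 10.72 g CO₂ ÷ 44.009 g/mol = 0.24359 mol
mol H = 2 × 5.015 g H₂O ÷ 18.015 g/mol = 0.55676 mol
mol N = 2 × 0.9749 g N₂ ÷ 28.014 g/mol = 0.069601 mol
Divide by the smallest (0.069601 mol): C 3.500, H 7.999, N 1.000
Multiplying each by 2 gives whole numbers: C 7.00, H 16.00, N 2.00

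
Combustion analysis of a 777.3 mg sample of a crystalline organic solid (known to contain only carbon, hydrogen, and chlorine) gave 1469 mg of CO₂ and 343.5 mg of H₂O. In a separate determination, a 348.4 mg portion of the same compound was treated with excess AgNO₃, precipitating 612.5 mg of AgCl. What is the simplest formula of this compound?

C7H8Cl2

mol C = 1.469 g CO₂ ÷ 44.009 g/mol = 0.033380 mol
mol H = 2 × 0.3435 g H₂O ÷ 18.015 g/mol = 0.038135 mol
From the AgCl data: mol Cl per gram of compound = (0.6125 ÷ 143.318) ÷ 0.3484 = 0.012267 mol/g, so in the 0.7773 g combustion sample mol Cl = 0.0095349 mol
Divide by the smallest (0.0095349 mol): C 3.501, H 4.000, Cl 1.000
Multiplying each by 2 gives whole numbers: C 7.00, H 8.00, Cl 2.00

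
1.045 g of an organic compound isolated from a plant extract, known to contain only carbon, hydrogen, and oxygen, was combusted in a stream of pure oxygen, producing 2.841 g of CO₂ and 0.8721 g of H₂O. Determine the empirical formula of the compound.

C6H9O

mol C = 2.841 g CO₂ ÷ 44.009 g/mol = 0.064555 mol
mol H = 2 × 0.8721 g H₂O ÷ 18.015 g/mol = 0.096819 mol
mass O = 1.045 − (0.77537 + 0.097594) = 0.17204 g → mol O = 0.17204 ÷ 15.999 = 0.010753 mol
Divide by the smallest (0.010753 mol): C 6.003, H 9.004, O 1.000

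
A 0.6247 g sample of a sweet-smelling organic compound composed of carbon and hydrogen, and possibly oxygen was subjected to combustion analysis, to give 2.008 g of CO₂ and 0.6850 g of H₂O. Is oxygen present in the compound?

mol C = 2.008 g CO₂ ÷ 44.009 g/mol = 0.045627 mol
mol H = 2 × 0.6850 g H₂O ÷ 18.015 g/mol = 0.076048 mol
C and H together account for 0.62468 g — essentially the entire 0.6247 g sample — so the compound contains no oxygen.

no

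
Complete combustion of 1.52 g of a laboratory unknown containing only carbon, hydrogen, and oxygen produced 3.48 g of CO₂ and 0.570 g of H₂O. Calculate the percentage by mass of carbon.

62.5%

mol C = 3.48 g CO₂ ÷ 44.009 g/mol = 0.07907 mol
mol H = 2 × 0.570 g H₂O ÷ 18.015 g/mol = 0.06328 mol
mass O = 1.52 − (0.9498 + 0.06379) = 0.5064 g → mol O = 0.5064 ÷ 15.999 = 0.03165 mol
mass % C = 0.9498 g ÷ 1.52 g × 100%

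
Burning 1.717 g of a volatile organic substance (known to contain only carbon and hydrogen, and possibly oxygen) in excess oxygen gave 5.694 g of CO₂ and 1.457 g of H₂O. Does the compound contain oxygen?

mol C = 5.694 g CO₂ ÷ 44.009 g/mol = 0.12938 mol
mol H = 2 × 1.457 g H₂O ÷ 18.015 g/mol = 0.16175 mol
C and H together account for 1.7171 g — essentially the entire 1.717 g sample — so the compound contains no oxygen.

no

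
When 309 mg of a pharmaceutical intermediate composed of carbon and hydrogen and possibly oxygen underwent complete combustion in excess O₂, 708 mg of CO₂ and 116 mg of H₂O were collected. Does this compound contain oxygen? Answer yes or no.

mol C = 0.708 g CO₂ ÷ 44.009 g/mol = 0.01609 mol
mol H = 2 × 0.116 g H₂O ÷ 18.015 g/mol = 0.01288 mol
C and H account for only 0.2062 g of the 0.309 g sample; the remaining 0.1028 g must be oxygen.

yes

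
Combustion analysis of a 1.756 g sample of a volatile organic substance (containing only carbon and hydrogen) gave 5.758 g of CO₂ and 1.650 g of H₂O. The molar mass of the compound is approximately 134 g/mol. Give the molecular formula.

mol C = 5.758 g CO₂ ÷ 44.009 g/mol = 0.13084 mol
mol H = 2 × 1.650 g H₂O ÷ 18.015 g/mol = 0.18318 mol
Divide by the smallest (0.13084 mol): C 1.000, H 1.400
Multiplying each by 5 gives whole numbers: C 5.00, H 7.00
Empirical formula: C5H7
Empirical-formula mass = 67.11 g/mol; 134 ÷ 67.11 ≈ 2, so the molecular formula is C10H14.

C10H14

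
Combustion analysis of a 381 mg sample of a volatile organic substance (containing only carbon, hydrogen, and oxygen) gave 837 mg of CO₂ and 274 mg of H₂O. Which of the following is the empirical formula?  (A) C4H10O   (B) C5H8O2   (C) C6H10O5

(B) C5H8O2

mol C = 0.837 g CO₂ ÷ 44.009 g/mol = 0.01902 mol
mol H = 2 × 0.274 g H₂O ÷ 18.015 g/mol = 0.03042 mol
mass O = 0.381 − (0.2284 + 0.03066) = 0.1219 g → mol O = 0.1219 ÷ 15.999 = 0.007619 mol
Divide by the smallest (0.007619 mol): C 2.496, H 3.992, O 1.000
Multiplying each by 2 gives whole numbers: C 4.99, H 7.98, O 2.00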